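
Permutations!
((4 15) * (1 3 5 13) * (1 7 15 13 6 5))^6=((1 3)(4 13 7 15)(5 6))^6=(4 7)(13 15)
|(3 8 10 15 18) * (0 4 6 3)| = |(0 4 6 3 8 10 15 18)| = 8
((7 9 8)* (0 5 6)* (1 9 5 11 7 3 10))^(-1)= (0 6 5 7 11)(1 10 3 8 9)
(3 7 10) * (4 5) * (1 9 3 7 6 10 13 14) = (1 9 3 6 10 7 13 14)(4 5) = [0, 9, 2, 6, 5, 4, 10, 13, 8, 3, 7, 11, 12, 14, 1]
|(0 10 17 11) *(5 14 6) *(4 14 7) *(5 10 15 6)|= |(0 15 6 10 17 11)(4 14 5 7)|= 12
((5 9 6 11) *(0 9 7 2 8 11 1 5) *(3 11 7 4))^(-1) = (0 11 3 4 5 1 6 9)(2 7 8)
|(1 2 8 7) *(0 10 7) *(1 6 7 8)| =|(0 10 8)(1 2)(6 7)| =6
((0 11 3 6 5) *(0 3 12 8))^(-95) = ((0 11 12 8)(3 6 5))^(-95) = (0 11 12 8)(3 6 5)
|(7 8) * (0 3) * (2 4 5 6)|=|(0 3)(2 4 5 6)(7 8)|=4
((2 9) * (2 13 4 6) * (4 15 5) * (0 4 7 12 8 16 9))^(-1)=(0 2 6 4)(5 15 13 9 16 8 12 7)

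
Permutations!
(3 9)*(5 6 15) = [0, 1, 2, 9, 4, 6, 15, 7, 8, 3, 10, 11, 12, 13, 14, 5] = (3 9)(5 6 15)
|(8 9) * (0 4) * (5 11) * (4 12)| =6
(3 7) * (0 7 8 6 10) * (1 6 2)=(0 7 3 8 2 1 6 10)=[7, 6, 1, 8, 4, 5, 10, 3, 2, 9, 0]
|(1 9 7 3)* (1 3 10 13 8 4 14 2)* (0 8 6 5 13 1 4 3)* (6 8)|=12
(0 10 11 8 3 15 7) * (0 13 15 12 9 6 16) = (0 10 11 8 3 12 9 6 16)(7 13 15) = [10, 1, 2, 12, 4, 5, 16, 13, 3, 6, 11, 8, 9, 15, 14, 7, 0]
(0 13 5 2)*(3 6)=(0 13 5 2)(3 6)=[13, 1, 0, 6, 4, 2, 3, 7, 8, 9, 10, 11, 12, 5]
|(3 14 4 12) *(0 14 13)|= |(0 14 4 12 3 13)|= 6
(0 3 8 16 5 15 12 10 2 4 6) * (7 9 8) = [3, 1, 4, 7, 6, 15, 0, 9, 16, 8, 2, 11, 10, 13, 14, 12, 5] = (0 3 7 9 8 16 5 15 12 10 2 4 6)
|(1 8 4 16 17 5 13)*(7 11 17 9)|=10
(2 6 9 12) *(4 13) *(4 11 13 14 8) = (2 6 9 12)(4 14 8)(11 13) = [0, 1, 6, 3, 14, 5, 9, 7, 4, 12, 10, 13, 2, 11, 8]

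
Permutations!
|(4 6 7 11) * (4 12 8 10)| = 7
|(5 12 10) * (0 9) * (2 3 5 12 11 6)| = 10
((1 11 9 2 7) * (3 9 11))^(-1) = (11)(1 7 2 9 3)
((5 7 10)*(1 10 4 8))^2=(1 5 4)(7 8 10)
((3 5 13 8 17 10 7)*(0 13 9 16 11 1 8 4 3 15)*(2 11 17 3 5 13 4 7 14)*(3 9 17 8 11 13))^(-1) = ((0 4 5 17 10 14 2 13 7 15)(1 11)(8 9 16))^(-1) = (0 15 7 13 2 14 10 17 5 4)(1 11)(8 16 9)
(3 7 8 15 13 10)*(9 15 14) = (3 7 8 14 9 15 13 10) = [0, 1, 2, 7, 4, 5, 6, 8, 14, 15, 3, 11, 12, 10, 9, 13]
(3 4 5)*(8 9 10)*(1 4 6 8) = [0, 4, 2, 6, 5, 3, 8, 7, 9, 10, 1] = (1 4 5 3 6 8 9 10)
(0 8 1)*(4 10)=(0 8 1)(4 10)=[8, 0, 2, 3, 10, 5, 6, 7, 1, 9, 4]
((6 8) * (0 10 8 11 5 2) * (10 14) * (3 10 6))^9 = ((0 14 6 11 5 2)(3 10 8))^9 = (0 11)(2 6)(5 14)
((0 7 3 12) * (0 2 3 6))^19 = (0 7 6)(2 3 12)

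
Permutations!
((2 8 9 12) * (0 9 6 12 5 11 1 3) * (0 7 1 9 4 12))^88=((0 4 12 2 8 6)(1 3 7)(5 11 9))^88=(0 8 12)(1 3 7)(2 4 6)(5 11 9)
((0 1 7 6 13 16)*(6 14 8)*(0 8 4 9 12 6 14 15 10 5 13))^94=(0 4 13 7 12 8 10)(1 9 16 15 6 14 5)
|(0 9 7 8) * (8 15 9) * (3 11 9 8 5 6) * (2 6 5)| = |(0 2 6 3 11 9 7 15 8)| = 9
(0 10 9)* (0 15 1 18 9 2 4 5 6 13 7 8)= [10, 18, 4, 3, 5, 6, 13, 8, 0, 15, 2, 11, 12, 7, 14, 1, 16, 17, 9]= (0 10 2 4 5 6 13 7 8)(1 18 9 15)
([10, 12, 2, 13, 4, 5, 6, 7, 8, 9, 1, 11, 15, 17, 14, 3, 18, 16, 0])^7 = (0 17 15 10 16 3 1 18 13 12)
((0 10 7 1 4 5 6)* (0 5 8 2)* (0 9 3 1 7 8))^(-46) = (0 8 9 1)(2 3 4 10)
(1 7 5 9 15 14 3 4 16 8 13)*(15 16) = (1 7 5 9 16 8 13)(3 4 15 14) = [0, 7, 2, 4, 15, 9, 6, 5, 13, 16, 10, 11, 12, 1, 3, 14, 8]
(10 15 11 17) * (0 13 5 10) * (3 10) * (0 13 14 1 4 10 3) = [14, 4, 2, 3, 10, 0, 6, 7, 8, 9, 15, 17, 12, 5, 1, 11, 16, 13] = (0 14 1 4 10 15 11 17 13 5)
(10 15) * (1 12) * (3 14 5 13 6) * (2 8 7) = [0, 12, 8, 14, 4, 13, 3, 2, 7, 9, 15, 11, 1, 6, 5, 10] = (1 12)(2 8 7)(3 14 5 13 6)(10 15)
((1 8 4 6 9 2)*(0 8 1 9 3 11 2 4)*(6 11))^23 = (0 8)(2 11 4 9)(3 6)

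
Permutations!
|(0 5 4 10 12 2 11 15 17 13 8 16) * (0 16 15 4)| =20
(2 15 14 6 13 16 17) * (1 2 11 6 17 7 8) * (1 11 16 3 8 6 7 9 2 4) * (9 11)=(1 4)(2 15 14 17 16 11 7 6 13 3 8 9)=[0, 4, 15, 8, 1, 5, 13, 6, 9, 2, 10, 7, 12, 3, 17, 14, 11, 16]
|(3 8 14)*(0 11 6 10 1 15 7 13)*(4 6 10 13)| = 9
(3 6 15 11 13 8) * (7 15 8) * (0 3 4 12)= (0 3 6 8 4 12)(7 15 11 13)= [3, 1, 2, 6, 12, 5, 8, 15, 4, 9, 10, 13, 0, 7, 14, 11]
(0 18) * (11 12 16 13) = (0 18)(11 12 16 13) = [18, 1, 2, 3, 4, 5, 6, 7, 8, 9, 10, 12, 16, 11, 14, 15, 13, 17, 0]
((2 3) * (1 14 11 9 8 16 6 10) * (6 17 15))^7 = (1 15 8 14 6 16 11 10 17 9)(2 3)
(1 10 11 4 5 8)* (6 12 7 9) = (1 10 11 4 5 8)(6 12 7 9) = [0, 10, 2, 3, 5, 8, 12, 9, 1, 6, 11, 4, 7]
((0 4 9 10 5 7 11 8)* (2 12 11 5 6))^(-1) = (0 8 11 12 2 6 10 9 4)(5 7)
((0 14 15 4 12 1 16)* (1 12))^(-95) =(0 14 15 4 1 16)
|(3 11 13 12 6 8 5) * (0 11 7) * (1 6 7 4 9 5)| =60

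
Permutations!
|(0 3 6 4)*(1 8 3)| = 6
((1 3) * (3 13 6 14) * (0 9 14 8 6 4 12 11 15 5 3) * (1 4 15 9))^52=((0 1 13 15 5 3 4 12 11 9 14)(6 8))^52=(0 11 3 13 14 12 5 1 9 4 15)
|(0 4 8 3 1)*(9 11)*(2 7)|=|(0 4 8 3 1)(2 7)(9 11)|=10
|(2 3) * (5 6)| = 2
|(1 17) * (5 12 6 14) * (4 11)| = 4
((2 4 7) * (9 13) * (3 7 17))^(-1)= (2 7 3 17 4)(9 13)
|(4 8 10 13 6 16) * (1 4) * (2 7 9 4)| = |(1 2 7 9 4 8 10 13 6 16)| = 10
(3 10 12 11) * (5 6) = (3 10 12 11)(5 6) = [0, 1, 2, 10, 4, 6, 5, 7, 8, 9, 12, 3, 11]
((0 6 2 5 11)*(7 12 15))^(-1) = ((0 6 2 5 11)(7 12 15))^(-1) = (0 11 5 2 6)(7 15 12)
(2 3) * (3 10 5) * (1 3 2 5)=[0, 3, 10, 5, 4, 2, 6, 7, 8, 9, 1]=(1 3 5 2 10)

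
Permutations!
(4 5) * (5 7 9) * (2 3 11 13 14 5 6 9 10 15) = [0, 1, 3, 11, 7, 4, 9, 10, 8, 6, 15, 13, 12, 14, 5, 2] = (2 3 11 13 14 5 4 7 10 15)(6 9)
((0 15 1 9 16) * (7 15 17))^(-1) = ((0 17 7 15 1 9 16))^(-1) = (0 16 9 1 15 7 17)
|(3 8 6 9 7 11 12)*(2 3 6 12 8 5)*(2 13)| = 12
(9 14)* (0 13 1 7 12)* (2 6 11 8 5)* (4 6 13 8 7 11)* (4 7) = [8, 11, 13, 3, 6, 2, 7, 12, 5, 14, 10, 4, 0, 1, 9] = (0 8 5 2 13 1 11 4 6 7 12)(9 14)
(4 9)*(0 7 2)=(0 7 2)(4 9)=[7, 1, 0, 3, 9, 5, 6, 2, 8, 4]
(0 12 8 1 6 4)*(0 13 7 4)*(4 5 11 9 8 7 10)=(0 12 7 5 11 9 8 1 6)(4 13 10)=[12, 6, 2, 3, 13, 11, 0, 5, 1, 8, 4, 9, 7, 10]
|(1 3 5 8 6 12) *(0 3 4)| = 8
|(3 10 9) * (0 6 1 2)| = 12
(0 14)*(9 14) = (0 9 14) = [9, 1, 2, 3, 4, 5, 6, 7, 8, 14, 10, 11, 12, 13, 0]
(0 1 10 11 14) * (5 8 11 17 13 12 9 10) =(0 1 5 8 11 14)(9 10 17 13 12) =[1, 5, 2, 3, 4, 8, 6, 7, 11, 10, 17, 14, 9, 12, 0, 15, 16, 13]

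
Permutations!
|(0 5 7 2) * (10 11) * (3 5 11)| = |(0 11 10 3 5 7 2)| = 7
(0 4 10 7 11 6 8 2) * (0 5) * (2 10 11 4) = (0 2 5)(4 11 6 8 10 7) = [2, 1, 5, 3, 11, 0, 8, 4, 10, 9, 7, 6]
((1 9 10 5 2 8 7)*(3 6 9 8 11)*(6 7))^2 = ((1 8 6 9 10 5 2 11 3 7))^2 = (1 6 10 2 3)(5 11 7 8 9)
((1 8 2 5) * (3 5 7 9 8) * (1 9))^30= ((1 3 5 9 8 2 7))^30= (1 5 8 7 3 9 2)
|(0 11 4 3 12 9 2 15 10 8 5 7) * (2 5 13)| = |(0 11 4 3 12 9 5 7)(2 15 10 8 13)| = 40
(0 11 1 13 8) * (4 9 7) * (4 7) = [11, 13, 2, 3, 9, 5, 6, 7, 0, 4, 10, 1, 12, 8] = (0 11 1 13 8)(4 9)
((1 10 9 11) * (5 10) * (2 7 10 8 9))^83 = (1 9 5 11 8)(2 10 7)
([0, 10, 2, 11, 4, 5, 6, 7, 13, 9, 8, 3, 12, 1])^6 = (1 8)(10 13)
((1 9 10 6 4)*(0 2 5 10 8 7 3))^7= ((0 2 5 10 6 4 1 9 8 7 3))^7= (0 9 10 3 1 5 7 4 2 8 6)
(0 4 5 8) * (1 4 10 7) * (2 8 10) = (0 2 8)(1 4 5 10 7) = [2, 4, 8, 3, 5, 10, 6, 1, 0, 9, 7]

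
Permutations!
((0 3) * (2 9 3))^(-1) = (0 3 9 2)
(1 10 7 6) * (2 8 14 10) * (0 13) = (0 13)(1 2 8 14 10 7 6) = [13, 2, 8, 3, 4, 5, 1, 6, 14, 9, 7, 11, 12, 0, 10]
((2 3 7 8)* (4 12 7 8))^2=(2 8 3)(4 7 12)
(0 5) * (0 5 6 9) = (0 6 9) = [6, 1, 2, 3, 4, 5, 9, 7, 8, 0]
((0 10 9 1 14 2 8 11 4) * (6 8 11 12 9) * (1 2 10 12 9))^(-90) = (0 11 9 6 14 12 4 2 8 10 1)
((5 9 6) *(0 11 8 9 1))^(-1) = ((0 11 8 9 6 5 1))^(-1) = (0 1 5 6 9 8 11)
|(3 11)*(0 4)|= |(0 4)(3 11)|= 2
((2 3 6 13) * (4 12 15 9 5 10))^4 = (4 5 15)(9 12 10)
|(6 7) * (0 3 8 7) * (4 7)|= 6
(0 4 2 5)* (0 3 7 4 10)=(0 10)(2 5 3 7 4)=[10, 1, 5, 7, 2, 3, 6, 4, 8, 9, 0]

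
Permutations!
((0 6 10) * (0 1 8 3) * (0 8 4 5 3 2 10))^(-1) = (0 6)(1 10 2 8 3 5 4)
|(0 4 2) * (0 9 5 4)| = 4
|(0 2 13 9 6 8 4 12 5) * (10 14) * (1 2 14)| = |(0 14 10 1 2 13 9 6 8 4 12 5)| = 12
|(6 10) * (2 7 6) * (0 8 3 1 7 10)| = 6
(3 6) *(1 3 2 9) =(1 3 6 2 9) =[0, 3, 9, 6, 4, 5, 2, 7, 8, 1]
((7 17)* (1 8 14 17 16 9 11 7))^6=((1 8 14 17)(7 16 9 11))^6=(1 14)(7 9)(8 17)(11 16)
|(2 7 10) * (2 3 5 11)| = 6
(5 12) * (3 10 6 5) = [0, 1, 2, 10, 4, 12, 5, 7, 8, 9, 6, 11, 3] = (3 10 6 5 12)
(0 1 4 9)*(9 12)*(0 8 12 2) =(0 1 4 2)(8 12 9) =[1, 4, 0, 3, 2, 5, 6, 7, 12, 8, 10, 11, 9]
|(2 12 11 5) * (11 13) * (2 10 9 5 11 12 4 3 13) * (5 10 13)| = 6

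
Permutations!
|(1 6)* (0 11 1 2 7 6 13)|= 12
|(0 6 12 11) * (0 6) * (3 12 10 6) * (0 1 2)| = |(0 1 2)(3 12 11)(6 10)| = 6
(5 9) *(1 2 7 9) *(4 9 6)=[0, 2, 7, 3, 9, 1, 4, 6, 8, 5]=(1 2 7 6 4 9 5)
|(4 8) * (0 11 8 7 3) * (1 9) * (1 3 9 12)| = 14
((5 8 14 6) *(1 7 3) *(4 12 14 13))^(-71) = (1 7 3)(4 13 8 5 6 14 12)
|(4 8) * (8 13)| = 3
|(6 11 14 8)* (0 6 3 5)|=|(0 6 11 14 8 3 5)|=7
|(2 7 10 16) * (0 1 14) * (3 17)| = |(0 1 14)(2 7 10 16)(3 17)| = 12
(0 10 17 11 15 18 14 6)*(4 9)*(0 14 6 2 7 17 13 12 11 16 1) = (0 10 13 12 11 15 18 6 14 2 7 17 16 1)(4 9) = [10, 0, 7, 3, 9, 5, 14, 17, 8, 4, 13, 15, 11, 12, 2, 18, 1, 16, 6]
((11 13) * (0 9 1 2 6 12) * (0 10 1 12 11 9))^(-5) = (1 11 12 2 13 10 6 9)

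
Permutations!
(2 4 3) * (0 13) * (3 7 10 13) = [3, 1, 4, 2, 7, 5, 6, 10, 8, 9, 13, 11, 12, 0] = (0 3 2 4 7 10 13)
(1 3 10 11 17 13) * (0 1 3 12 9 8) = (0 1 12 9 8)(3 10 11 17 13) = [1, 12, 2, 10, 4, 5, 6, 7, 0, 8, 11, 17, 9, 3, 14, 15, 16, 13]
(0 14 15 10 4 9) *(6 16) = (0 14 15 10 4 9)(6 16) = [14, 1, 2, 3, 9, 5, 16, 7, 8, 0, 4, 11, 12, 13, 15, 10, 6]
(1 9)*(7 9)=[0, 7, 2, 3, 4, 5, 6, 9, 8, 1]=(1 7 9)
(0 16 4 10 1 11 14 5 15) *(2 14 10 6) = (0 16 4 6 2 14 5 15)(1 11 10) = [16, 11, 14, 3, 6, 15, 2, 7, 8, 9, 1, 10, 12, 13, 5, 0, 4]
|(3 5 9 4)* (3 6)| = 5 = |(3 5 9 4 6)|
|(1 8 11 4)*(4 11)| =|(11)(1 8 4)| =3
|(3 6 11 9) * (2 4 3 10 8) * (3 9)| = 15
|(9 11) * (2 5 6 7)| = 4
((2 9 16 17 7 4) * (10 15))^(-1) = ((2 9 16 17 7 4)(10 15))^(-1) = (2 4 7 17 16 9)(10 15)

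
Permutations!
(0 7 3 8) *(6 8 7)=[6, 1, 2, 7, 4, 5, 8, 3, 0]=(0 6 8)(3 7)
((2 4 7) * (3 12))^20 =(12)(2 7 4)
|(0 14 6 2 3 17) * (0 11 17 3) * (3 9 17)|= |(0 14 6 2)(3 9 17 11)|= 4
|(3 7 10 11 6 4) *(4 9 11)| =12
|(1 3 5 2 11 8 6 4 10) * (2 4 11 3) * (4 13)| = |(1 2 3 5 13 4 10)(6 11 8)| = 21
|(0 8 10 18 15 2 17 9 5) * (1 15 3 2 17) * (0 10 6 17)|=|(0 8 6 17 9 5 10 18 3 2 1 15)|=12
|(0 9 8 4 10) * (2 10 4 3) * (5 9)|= |(0 5 9 8 3 2 10)|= 7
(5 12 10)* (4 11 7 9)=(4 11 7 9)(5 12 10)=[0, 1, 2, 3, 11, 12, 6, 9, 8, 4, 5, 7, 10]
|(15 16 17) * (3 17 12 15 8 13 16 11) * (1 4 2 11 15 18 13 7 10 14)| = |(1 4 2 11 3 17 8 7 10 14)(12 18 13 16)| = 20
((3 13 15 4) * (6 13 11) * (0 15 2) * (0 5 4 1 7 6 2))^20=(0 1 6)(7 13 15)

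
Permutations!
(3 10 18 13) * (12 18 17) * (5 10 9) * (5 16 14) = (3 9 16 14 5 10 17 12 18 13) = [0, 1, 2, 9, 4, 10, 6, 7, 8, 16, 17, 11, 18, 3, 5, 15, 14, 12, 13]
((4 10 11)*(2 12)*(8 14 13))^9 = ((2 12)(4 10 11)(8 14 13))^9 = (14)(2 12)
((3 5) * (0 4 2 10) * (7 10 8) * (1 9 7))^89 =((0 4 2 8 1 9 7 10)(3 5))^89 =(0 4 2 8 1 9 7 10)(3 5)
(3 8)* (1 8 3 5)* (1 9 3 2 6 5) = [0, 8, 6, 2, 4, 9, 5, 7, 1, 3] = (1 8)(2 6 5 9 3)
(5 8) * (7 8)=(5 7 8)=[0, 1, 2, 3, 4, 7, 6, 8, 5]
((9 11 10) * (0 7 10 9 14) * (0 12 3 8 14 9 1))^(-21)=(0 9)(1 10)(3 12 14 8)(7 11)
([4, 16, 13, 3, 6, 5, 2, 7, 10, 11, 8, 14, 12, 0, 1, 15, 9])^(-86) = [13, 14, 6, 3, 0, 5, 4, 7, 8, 16, 10, 9, 12, 2, 11, 15, 1]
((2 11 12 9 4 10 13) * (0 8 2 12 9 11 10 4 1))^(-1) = (0 1 9 11 12 13 10 2 8)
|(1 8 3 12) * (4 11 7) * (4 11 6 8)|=6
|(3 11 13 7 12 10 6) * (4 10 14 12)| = 14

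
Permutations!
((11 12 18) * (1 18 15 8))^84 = (18)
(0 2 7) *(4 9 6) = (0 2 7)(4 9 6) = [2, 1, 7, 3, 9, 5, 4, 0, 8, 6]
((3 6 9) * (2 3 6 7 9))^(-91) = (2 6 9 7 3)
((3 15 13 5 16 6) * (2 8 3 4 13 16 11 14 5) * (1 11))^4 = (2 16)(3 4)(6 8)(13 15)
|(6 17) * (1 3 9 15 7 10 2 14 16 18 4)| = 22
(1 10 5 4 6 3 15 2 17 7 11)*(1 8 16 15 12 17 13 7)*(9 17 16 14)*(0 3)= (0 3 12 16 15 2 13 7 11 8 14 9 17 1 10 5 4 6)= [3, 10, 13, 12, 6, 4, 0, 11, 14, 17, 5, 8, 16, 7, 9, 2, 15, 1]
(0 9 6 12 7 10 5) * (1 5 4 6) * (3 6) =(0 9 1 5)(3 6 12 7 10 4) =[9, 5, 2, 6, 3, 0, 12, 10, 8, 1, 4, 11, 7]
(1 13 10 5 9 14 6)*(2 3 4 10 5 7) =[0, 13, 3, 4, 10, 9, 1, 2, 8, 14, 7, 11, 12, 5, 6] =(1 13 5 9 14 6)(2 3 4 10 7)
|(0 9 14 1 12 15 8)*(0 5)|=8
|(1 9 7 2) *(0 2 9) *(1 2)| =|(0 1)(7 9)| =2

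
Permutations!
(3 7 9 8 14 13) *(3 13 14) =[0, 1, 2, 7, 4, 5, 6, 9, 3, 8, 10, 11, 12, 13, 14] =(14)(3 7 9 8)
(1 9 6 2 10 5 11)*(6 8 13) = (1 9 8 13 6 2 10 5 11) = [0, 9, 10, 3, 4, 11, 2, 7, 13, 8, 5, 1, 12, 6]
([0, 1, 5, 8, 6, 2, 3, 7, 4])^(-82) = (3 4)(6 8)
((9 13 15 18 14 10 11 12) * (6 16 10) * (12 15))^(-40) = (6 10 15 14 16 11 18)(9 12 13) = ((6 16 10 11 15 18 14)(9 13 12))^(-40)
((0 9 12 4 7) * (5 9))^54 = (12)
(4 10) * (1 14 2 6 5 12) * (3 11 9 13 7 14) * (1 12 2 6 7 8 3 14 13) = (1 14 6 5 2 7 13 8 3 11 9)(4 10) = [0, 14, 7, 11, 10, 2, 5, 13, 3, 1, 4, 9, 12, 8, 6]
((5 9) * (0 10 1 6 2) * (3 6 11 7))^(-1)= (0 2 6 3 7 11 1 10)(5 9)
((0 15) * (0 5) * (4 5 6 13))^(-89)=((0 15 6 13 4 5))^(-89)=(0 15 6 13 4 5)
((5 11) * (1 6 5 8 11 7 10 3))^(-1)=((1 6 5 7 10 3)(8 11))^(-1)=(1 3 10 7 5 6)(8 11)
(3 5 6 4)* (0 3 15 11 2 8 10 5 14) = (0 3 14)(2 8 10 5 6 4 15 11) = [3, 1, 8, 14, 15, 6, 4, 7, 10, 9, 5, 2, 12, 13, 0, 11]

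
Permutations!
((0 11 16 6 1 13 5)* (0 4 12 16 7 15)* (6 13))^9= (0 11 7 15)(1 6)(4 5 13 16 12)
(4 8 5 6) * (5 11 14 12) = (4 8 11 14 12 5 6) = [0, 1, 2, 3, 8, 6, 4, 7, 11, 9, 10, 14, 5, 13, 12]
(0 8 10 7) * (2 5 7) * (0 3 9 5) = (0 8 10 2)(3 9 5 7) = [8, 1, 0, 9, 4, 7, 6, 3, 10, 5, 2]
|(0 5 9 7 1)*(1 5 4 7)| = 6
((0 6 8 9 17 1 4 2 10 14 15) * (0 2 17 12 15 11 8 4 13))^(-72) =(17)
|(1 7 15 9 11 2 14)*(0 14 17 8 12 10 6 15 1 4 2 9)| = 10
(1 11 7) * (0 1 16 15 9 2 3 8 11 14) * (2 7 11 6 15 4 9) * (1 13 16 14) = (0 13 16 4 9 7 14)(2 3 8 6 15) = [13, 1, 3, 8, 9, 5, 15, 14, 6, 7, 10, 11, 12, 16, 0, 2, 4]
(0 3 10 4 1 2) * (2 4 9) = [3, 4, 0, 10, 1, 5, 6, 7, 8, 2, 9] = (0 3 10 9 2)(1 4)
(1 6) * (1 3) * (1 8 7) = (1 6 3 8 7) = [0, 6, 2, 8, 4, 5, 3, 1, 7]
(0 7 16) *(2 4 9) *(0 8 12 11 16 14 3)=(0 7 14 3)(2 4 9)(8 12 11 16)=[7, 1, 4, 0, 9, 5, 6, 14, 12, 2, 10, 16, 11, 13, 3, 15, 8]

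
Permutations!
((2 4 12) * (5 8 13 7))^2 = (2 12 4)(5 13)(7 8)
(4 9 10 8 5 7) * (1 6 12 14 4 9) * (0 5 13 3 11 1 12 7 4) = (0 5 4 12 14)(1 6 7 9 10 8 13 3 11) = [5, 6, 2, 11, 12, 4, 7, 9, 13, 10, 8, 1, 14, 3, 0]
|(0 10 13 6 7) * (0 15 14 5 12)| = |(0 10 13 6 7 15 14 5 12)| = 9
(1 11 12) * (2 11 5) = [0, 5, 11, 3, 4, 2, 6, 7, 8, 9, 10, 12, 1] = (1 5 2 11 12)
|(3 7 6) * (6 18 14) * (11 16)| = 10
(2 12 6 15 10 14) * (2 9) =[0, 1, 12, 3, 4, 5, 15, 7, 8, 2, 14, 11, 6, 13, 9, 10] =(2 12 6 15 10 14 9)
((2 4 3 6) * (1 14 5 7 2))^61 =(1 4 5 6 2 14 3 7)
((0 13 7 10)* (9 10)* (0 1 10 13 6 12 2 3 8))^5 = ((0 6 12 2 3 8)(1 10)(7 9 13))^5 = (0 8 3 2 12 6)(1 10)(7 13 9)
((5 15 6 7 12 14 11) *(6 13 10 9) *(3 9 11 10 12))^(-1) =(3 7 6 9)(5 11 10 14 12 13 15) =((3 9 6 7)(5 15 13 12 14 10 11))^(-1)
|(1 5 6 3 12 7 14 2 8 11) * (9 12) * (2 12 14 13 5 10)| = 40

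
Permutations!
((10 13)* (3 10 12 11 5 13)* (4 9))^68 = (13)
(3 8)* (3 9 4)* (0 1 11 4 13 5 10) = [1, 11, 2, 8, 3, 10, 6, 7, 9, 13, 0, 4, 12, 5] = (0 1 11 4 3 8 9 13 5 10)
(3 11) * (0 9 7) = (0 9 7)(3 11) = [9, 1, 2, 11, 4, 5, 6, 0, 8, 7, 10, 3]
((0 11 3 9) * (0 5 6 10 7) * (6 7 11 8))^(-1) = (0 7 5 9 3 11 10 6 8)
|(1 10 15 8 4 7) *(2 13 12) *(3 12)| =12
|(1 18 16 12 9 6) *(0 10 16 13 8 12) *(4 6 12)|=6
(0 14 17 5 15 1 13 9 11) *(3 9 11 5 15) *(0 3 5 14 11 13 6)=(0 11 3 9 14 17 15 1 6)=[11, 6, 2, 9, 4, 5, 0, 7, 8, 14, 10, 3, 12, 13, 17, 1, 16, 15]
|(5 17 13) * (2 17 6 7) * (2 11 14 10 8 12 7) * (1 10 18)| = 40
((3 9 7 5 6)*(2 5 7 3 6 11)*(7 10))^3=(11)(3 9)(7 10)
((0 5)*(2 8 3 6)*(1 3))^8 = (1 2 3 8 6)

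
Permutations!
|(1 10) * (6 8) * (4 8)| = 6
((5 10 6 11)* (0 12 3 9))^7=((0 12 3 9)(5 10 6 11))^7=(0 9 3 12)(5 11 6 10)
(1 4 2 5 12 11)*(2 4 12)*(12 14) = [0, 14, 5, 3, 4, 2, 6, 7, 8, 9, 10, 1, 11, 13, 12] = (1 14 12 11)(2 5)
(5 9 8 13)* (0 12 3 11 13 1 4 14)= (0 12 3 11 13 5 9 8 1 4 14)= [12, 4, 2, 11, 14, 9, 6, 7, 1, 8, 10, 13, 3, 5, 0]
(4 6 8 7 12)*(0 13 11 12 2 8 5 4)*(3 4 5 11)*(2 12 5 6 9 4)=(0 13 3 2 8 7 12)(4 9)(5 6 11)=[13, 1, 8, 2, 9, 6, 11, 12, 7, 4, 10, 5, 0, 3]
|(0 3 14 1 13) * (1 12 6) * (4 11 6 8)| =10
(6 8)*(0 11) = (0 11)(6 8) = [11, 1, 2, 3, 4, 5, 8, 7, 6, 9, 10, 0]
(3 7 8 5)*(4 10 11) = (3 7 8 5)(4 10 11) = [0, 1, 2, 7, 10, 3, 6, 8, 5, 9, 11, 4]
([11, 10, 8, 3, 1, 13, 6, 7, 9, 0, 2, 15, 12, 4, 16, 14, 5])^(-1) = (0 9 8 2 10 1 4 13 5 16 14 15 11)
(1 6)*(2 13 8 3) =(1 6)(2 13 8 3) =[0, 6, 13, 2, 4, 5, 1, 7, 3, 9, 10, 11, 12, 8]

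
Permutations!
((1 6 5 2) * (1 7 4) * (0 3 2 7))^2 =(0 2 3)(1 5 4 6 7)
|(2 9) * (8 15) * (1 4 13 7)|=4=|(1 4 13 7)(2 9)(8 15)|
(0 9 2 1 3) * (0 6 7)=(0 9 2 1 3 6 7)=[9, 3, 1, 6, 4, 5, 7, 0, 8, 2]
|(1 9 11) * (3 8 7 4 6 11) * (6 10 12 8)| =|(1 9 3 6 11)(4 10 12 8 7)| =5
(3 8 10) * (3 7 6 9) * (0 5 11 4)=[5, 1, 2, 8, 0, 11, 9, 6, 10, 3, 7, 4]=(0 5 11 4)(3 8 10 7 6 9)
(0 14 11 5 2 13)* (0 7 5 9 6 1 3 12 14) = (1 3 12 14 11 9 6)(2 13 7 5) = [0, 3, 13, 12, 4, 2, 1, 5, 8, 6, 10, 9, 14, 7, 11]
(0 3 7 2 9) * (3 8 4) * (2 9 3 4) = (0 8 2 3 7 9) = [8, 1, 3, 7, 4, 5, 6, 9, 2, 0]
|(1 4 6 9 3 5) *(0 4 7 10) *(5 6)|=6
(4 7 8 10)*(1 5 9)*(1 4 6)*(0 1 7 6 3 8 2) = (0 1 5 9 4 6 7 2)(3 8 10) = [1, 5, 0, 8, 6, 9, 7, 2, 10, 4, 3]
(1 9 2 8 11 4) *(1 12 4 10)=(1 9 2 8 11 10)(4 12)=[0, 9, 8, 3, 12, 5, 6, 7, 11, 2, 1, 10, 4]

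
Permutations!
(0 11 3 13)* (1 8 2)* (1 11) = [1, 8, 11, 13, 4, 5, 6, 7, 2, 9, 10, 3, 12, 0] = (0 1 8 2 11 3 13)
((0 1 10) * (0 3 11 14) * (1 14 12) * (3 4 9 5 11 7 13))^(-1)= (0 14)(1 12 11 5 9 4 10)(3 13 7)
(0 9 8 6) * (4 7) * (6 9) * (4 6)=[4, 1, 2, 3, 7, 5, 0, 6, 9, 8]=(0 4 7 6)(8 9)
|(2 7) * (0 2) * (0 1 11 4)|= 6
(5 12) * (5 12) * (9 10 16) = (9 10 16) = [0, 1, 2, 3, 4, 5, 6, 7, 8, 10, 16, 11, 12, 13, 14, 15, 9]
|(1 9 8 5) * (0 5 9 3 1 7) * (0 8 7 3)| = 12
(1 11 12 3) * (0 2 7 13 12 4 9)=(0 2 7 13 12 3 1 11 4 9)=[2, 11, 7, 1, 9, 5, 6, 13, 8, 0, 10, 4, 3, 12]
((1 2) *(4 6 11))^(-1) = (1 2)(4 11 6)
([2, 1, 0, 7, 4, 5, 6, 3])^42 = (7)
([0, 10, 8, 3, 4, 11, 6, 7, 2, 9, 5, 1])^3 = [0, 11, 8, 3, 4, 10, 6, 7, 2, 9, 1, 5]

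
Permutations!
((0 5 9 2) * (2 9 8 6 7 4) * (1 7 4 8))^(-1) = ((9)(0 5 1 7 8 6 4 2))^(-1) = (9)(0 2 4 6 8 7 1 5)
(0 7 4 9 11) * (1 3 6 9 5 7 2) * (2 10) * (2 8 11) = (0 10 8 11)(1 3 6 9 2)(4 5 7) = [10, 3, 1, 6, 5, 7, 9, 4, 11, 2, 8, 0]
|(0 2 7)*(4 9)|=6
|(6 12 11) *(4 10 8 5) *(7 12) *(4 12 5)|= 15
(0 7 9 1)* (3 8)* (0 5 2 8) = (0 7 9 1 5 2 8 3) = [7, 5, 8, 0, 4, 2, 6, 9, 3, 1]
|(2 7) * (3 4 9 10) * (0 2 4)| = |(0 2 7 4 9 10 3)| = 7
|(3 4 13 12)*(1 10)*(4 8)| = 10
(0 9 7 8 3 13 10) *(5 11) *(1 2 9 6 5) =(0 6 5 11 1 2 9 7 8 3 13 10) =[6, 2, 9, 13, 4, 11, 5, 8, 3, 7, 0, 1, 12, 10]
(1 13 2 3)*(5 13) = (1 5 13 2 3) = [0, 5, 3, 1, 4, 13, 6, 7, 8, 9, 10, 11, 12, 2]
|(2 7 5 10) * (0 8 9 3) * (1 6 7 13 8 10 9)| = 11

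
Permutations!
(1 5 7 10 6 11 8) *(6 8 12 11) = (1 5 7 10 8)(11 12) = [0, 5, 2, 3, 4, 7, 6, 10, 1, 9, 8, 12, 11]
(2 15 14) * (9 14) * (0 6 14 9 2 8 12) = (0 6 14 8 12)(2 15) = [6, 1, 15, 3, 4, 5, 14, 7, 12, 9, 10, 11, 0, 13, 8, 2]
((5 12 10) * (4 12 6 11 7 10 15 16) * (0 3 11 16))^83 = ((0 3 11 7 10 5 6 16 4 12 15))^83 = (0 6 3 16 11 4 7 12 10 15 5)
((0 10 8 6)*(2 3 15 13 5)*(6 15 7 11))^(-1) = (0 6 11 7 3 2 5 13 15 8 10) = ((0 10 8 15 13 5 2 3 7 11 6))^(-1)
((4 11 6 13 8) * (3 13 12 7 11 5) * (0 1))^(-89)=((0 1)(3 13 8 4 5)(6 12 7 11))^(-89)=(0 1)(3 13 8 4 5)(6 11 7 12)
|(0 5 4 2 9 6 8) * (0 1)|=|(0 5 4 2 9 6 8 1)|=8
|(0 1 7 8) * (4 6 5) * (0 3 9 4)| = |(0 1 7 8 3 9 4 6 5)| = 9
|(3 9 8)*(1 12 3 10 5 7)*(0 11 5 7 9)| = 10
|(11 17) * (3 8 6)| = |(3 8 6)(11 17)| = 6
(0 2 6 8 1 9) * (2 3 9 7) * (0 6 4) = (0 3 9 6 8 1 7 2 4) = [3, 7, 4, 9, 0, 5, 8, 2, 1, 6]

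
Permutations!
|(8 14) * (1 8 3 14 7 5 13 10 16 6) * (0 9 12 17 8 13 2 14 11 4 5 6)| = 66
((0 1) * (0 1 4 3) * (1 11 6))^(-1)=(0 3 4)(1 6 11)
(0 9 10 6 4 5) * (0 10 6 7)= (0 9 6 4 5 10 7)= [9, 1, 2, 3, 5, 10, 4, 0, 8, 6, 7]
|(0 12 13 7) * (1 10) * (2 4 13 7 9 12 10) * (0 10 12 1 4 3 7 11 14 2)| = |(0 12 11 14 2 3 7 10 4 13 9 1)| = 12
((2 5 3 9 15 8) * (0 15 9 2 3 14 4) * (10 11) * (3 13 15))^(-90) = (15)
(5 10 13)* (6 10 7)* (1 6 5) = (1 6 10 13)(5 7) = [0, 6, 2, 3, 4, 7, 10, 5, 8, 9, 13, 11, 12, 1]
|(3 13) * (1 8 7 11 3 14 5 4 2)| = 10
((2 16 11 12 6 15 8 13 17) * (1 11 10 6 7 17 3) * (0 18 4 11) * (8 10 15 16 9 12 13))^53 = (0 13 18 3 4 1 11)(2 7 9 17 12)(6 16 15 10)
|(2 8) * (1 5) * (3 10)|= 2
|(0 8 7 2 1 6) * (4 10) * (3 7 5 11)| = |(0 8 5 11 3 7 2 1 6)(4 10)| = 18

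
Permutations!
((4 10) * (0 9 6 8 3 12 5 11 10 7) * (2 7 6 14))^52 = ((0 9 14 2 7)(3 12 5 11 10 4 6 8))^52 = (0 14 7 9 2)(3 10)(4 12)(5 6)(8 11)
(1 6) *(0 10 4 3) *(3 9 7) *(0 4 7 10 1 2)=(0 1 6 2)(3 4 9 10 7)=[1, 6, 0, 4, 9, 5, 2, 3, 8, 10, 7]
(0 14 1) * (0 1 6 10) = (0 14 6 10) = [14, 1, 2, 3, 4, 5, 10, 7, 8, 9, 0, 11, 12, 13, 6]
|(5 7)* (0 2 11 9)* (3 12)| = 4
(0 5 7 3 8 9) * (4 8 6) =[5, 1, 2, 6, 8, 7, 4, 3, 9, 0] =(0 5 7 3 6 4 8 9)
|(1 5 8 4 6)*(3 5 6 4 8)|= |(8)(1 6)(3 5)|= 2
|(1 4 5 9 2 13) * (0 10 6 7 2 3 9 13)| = 20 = |(0 10 6 7 2)(1 4 5 13)(3 9)|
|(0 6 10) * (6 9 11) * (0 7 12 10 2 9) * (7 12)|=4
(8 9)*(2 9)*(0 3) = (0 3)(2 9 8) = [3, 1, 9, 0, 4, 5, 6, 7, 2, 8]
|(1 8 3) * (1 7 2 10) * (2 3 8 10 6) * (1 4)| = 6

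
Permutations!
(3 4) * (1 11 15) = (1 11 15)(3 4) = [0, 11, 2, 4, 3, 5, 6, 7, 8, 9, 10, 15, 12, 13, 14, 1]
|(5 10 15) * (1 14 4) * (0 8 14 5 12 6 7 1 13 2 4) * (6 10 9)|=|(0 8 14)(1 5 9 6 7)(2 4 13)(10 15 12)|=15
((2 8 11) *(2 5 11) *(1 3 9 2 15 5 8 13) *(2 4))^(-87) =((1 3 9 4 2 13)(5 11 8 15))^(-87) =(1 4)(2 3)(5 11 8 15)(9 13)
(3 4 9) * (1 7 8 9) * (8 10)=[0, 7, 2, 4, 1, 5, 6, 10, 9, 3, 8]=(1 7 10 8 9 3 4)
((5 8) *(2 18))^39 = (2 18)(5 8)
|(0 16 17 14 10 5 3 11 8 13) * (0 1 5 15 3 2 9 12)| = 15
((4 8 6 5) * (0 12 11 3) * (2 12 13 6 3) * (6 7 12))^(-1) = (0 3 8 4 5 6 2 11 12 7 13)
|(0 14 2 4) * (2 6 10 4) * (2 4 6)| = 4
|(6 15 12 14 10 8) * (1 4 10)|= |(1 4 10 8 6 15 12 14)|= 8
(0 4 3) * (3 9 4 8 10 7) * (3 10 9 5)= (0 8 9 4 5 3)(7 10)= [8, 1, 2, 0, 5, 3, 6, 10, 9, 4, 7]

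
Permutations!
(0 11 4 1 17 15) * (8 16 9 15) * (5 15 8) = (0 11 4 1 17 5 15)(8 16 9) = [11, 17, 2, 3, 1, 15, 6, 7, 16, 8, 10, 4, 12, 13, 14, 0, 9, 5]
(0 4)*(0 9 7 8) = (0 4 9 7 8) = [4, 1, 2, 3, 9, 5, 6, 8, 0, 7]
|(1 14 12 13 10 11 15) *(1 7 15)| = 6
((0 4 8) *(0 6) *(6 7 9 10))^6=((0 4 8 7 9 10 6))^6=(0 6 10 9 7 8 4)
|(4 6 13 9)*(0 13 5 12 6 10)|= 15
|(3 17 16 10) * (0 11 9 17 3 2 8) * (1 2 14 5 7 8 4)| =|(0 11 9 17 16 10 14 5 7 8)(1 2 4)| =30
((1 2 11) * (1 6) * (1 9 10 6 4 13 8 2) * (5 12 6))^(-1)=((2 11 4 13 8)(5 12 6 9 10))^(-1)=(2 8 13 4 11)(5 10 9 6 12)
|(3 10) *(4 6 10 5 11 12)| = 7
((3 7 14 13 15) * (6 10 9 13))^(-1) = ((3 7 14 6 10 9 13 15))^(-1) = (3 15 13 9 10 6 14 7)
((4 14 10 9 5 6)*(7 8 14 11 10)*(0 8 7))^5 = (0 14 8)(4 6 5 9 10 11)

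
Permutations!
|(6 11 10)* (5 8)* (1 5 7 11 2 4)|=|(1 5 8 7 11 10 6 2 4)|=9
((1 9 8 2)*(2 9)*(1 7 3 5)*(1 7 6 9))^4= ((1 2 6 9 8)(3 5 7))^4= (1 8 9 6 2)(3 5 7)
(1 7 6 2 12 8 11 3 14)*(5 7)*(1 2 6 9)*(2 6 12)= [0, 5, 2, 14, 4, 7, 12, 9, 11, 1, 10, 3, 8, 13, 6]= (1 5 7 9)(3 14 6 12 8 11)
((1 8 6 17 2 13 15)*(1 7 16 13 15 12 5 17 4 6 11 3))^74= (1 11)(2 7 13 5)(3 8)(12 17 15 16)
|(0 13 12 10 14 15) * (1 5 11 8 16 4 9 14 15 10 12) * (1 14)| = 35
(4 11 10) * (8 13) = (4 11 10)(8 13) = [0, 1, 2, 3, 11, 5, 6, 7, 13, 9, 4, 10, 12, 8]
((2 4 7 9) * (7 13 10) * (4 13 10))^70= ((2 13 4 10 7 9))^70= (2 7 4)(9 10 13)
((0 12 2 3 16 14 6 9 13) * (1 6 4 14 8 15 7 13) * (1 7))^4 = ((0 12 2 3 16 8 15 1 6 9 7 13)(4 14))^4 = (0 16 6)(1 13 3)(2 15 7)(8 9 12)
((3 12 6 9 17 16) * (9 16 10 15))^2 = ((3 12 6 16)(9 17 10 15))^2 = (3 6)(9 10)(12 16)(15 17)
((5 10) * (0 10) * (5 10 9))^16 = (10)(0 9 5)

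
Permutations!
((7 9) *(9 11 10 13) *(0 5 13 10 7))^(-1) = ((0 5 13 9)(7 11))^(-1) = (0 9 13 5)(7 11)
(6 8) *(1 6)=(1 6 8)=[0, 6, 2, 3, 4, 5, 8, 7, 1]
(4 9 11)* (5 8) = (4 9 11)(5 8) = [0, 1, 2, 3, 9, 8, 6, 7, 5, 11, 10, 4]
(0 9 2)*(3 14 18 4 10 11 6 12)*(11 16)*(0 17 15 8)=(0 9 2 17 15 8)(3 14 18 4 10 16 11 6 12)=[9, 1, 17, 14, 10, 5, 12, 7, 0, 2, 16, 6, 3, 13, 18, 8, 11, 15, 4]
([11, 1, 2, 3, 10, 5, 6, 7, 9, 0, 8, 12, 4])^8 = (0 11 12 4 10 8 9)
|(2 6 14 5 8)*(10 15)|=|(2 6 14 5 8)(10 15)|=10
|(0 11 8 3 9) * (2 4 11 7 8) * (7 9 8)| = 6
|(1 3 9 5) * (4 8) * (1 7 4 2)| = |(1 3 9 5 7 4 8 2)| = 8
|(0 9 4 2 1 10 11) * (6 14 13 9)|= |(0 6 14 13 9 4 2 1 10 11)|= 10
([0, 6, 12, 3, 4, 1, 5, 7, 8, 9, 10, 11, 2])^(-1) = (1 5 6)(2 12)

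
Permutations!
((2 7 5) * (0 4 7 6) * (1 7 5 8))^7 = (0 5 6 4 2)(1 7 8)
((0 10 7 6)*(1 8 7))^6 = ((0 10 1 8 7 6))^6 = (10)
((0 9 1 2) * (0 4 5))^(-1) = (0 5 4 2 1 9)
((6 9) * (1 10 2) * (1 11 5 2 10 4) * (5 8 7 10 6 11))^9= (1 4)(2 5)(6 8)(7 9)(10 11)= ((1 4)(2 5)(6 9 11 8 7 10))^9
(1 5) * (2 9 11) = [0, 5, 9, 3, 4, 1, 6, 7, 8, 11, 10, 2] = (1 5)(2 9 11)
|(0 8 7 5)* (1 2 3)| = 12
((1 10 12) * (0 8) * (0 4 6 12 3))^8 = ((0 8 4 6 12 1 10 3))^8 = (12)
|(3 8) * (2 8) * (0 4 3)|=|(0 4 3 2 8)|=5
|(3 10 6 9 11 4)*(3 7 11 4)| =7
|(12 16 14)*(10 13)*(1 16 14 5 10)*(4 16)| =6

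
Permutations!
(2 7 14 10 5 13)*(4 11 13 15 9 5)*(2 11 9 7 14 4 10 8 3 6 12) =(2 14 8 3 6 12)(4 9 5 15 7)(11 13) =[0, 1, 14, 6, 9, 15, 12, 4, 3, 5, 10, 13, 2, 11, 8, 7]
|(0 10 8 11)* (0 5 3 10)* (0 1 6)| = 15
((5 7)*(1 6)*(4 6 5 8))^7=(1 5 7 8 4 6)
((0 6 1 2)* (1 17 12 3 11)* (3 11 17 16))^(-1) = (0 2 1 11 12 17 3 16 6)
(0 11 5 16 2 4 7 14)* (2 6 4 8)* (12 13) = (0 11 5 16 6 4 7 14)(2 8)(12 13) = [11, 1, 8, 3, 7, 16, 4, 14, 2, 9, 10, 5, 13, 12, 0, 15, 6]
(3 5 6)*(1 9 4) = (1 9 4)(3 5 6) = [0, 9, 2, 5, 1, 6, 3, 7, 8, 4]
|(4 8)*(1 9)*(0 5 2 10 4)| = |(0 5 2 10 4 8)(1 9)| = 6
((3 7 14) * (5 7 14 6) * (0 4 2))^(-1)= (0 2 4)(3 14)(5 6 7)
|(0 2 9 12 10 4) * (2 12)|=4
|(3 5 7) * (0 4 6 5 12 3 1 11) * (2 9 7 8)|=|(0 4 6 5 8 2 9 7 1 11)(3 12)|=10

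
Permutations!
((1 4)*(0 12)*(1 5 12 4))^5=((0 4 5 12))^5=(0 4 5 12)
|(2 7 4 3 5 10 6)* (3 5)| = 6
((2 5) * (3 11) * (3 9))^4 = (3 11 9)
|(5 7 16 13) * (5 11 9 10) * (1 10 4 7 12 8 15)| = |(1 10 5 12 8 15)(4 7 16 13 11 9)| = 6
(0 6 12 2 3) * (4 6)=(0 4 6 12 2 3)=[4, 1, 3, 0, 6, 5, 12, 7, 8, 9, 10, 11, 2]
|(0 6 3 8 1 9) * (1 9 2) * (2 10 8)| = |(0 6 3 2 1 10 8 9)| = 8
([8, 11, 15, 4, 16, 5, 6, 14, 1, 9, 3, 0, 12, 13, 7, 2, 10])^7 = [11, 8, 15, 10, 3, 5, 6, 14, 0, 9, 16, 1, 12, 13, 7, 2, 4]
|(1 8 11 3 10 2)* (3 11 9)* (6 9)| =7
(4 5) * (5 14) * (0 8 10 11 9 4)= (0 8 10 11 9 4 14 5)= [8, 1, 2, 3, 14, 0, 6, 7, 10, 4, 11, 9, 12, 13, 5]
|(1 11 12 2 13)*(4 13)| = 6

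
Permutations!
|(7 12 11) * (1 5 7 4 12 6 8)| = 15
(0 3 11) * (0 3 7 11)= [7, 1, 2, 0, 4, 5, 6, 11, 8, 9, 10, 3]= (0 7 11 3)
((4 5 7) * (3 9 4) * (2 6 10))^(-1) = (2 10 6)(3 7 5 4 9)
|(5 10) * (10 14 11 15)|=5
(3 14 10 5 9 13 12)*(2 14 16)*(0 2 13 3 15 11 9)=[2, 1, 14, 16, 4, 0, 6, 7, 8, 3, 5, 9, 15, 12, 10, 11, 13]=(0 2 14 10 5)(3 16 13 12 15 11 9)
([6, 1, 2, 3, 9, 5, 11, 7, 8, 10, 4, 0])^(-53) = (0 6 11)(4 9 10)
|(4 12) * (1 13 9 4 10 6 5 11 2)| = |(1 13 9 4 12 10 6 5 11 2)| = 10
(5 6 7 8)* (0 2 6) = (0 2 6 7 8 5) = [2, 1, 6, 3, 4, 0, 7, 8, 5]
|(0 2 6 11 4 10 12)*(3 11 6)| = |(0 2 3 11 4 10 12)| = 7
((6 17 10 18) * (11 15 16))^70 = ((6 17 10 18)(11 15 16))^70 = (6 10)(11 15 16)(17 18)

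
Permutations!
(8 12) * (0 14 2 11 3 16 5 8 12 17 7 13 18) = (0 14 2 11 3 16 5 8 17 7 13 18) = [14, 1, 11, 16, 4, 8, 6, 13, 17, 9, 10, 3, 12, 18, 2, 15, 5, 7, 0]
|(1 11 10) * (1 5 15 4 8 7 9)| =9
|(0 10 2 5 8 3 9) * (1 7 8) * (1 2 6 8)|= 6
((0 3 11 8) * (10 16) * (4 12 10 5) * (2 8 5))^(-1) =(0 8 2 16 10 12 4 5 11 3)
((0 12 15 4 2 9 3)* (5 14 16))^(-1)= ((0 12 15 4 2 9 3)(5 14 16))^(-1)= (0 3 9 2 4 15 12)(5 16 14)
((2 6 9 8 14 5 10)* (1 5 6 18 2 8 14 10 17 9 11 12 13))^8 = (18)(1 13 12 11 6 14 9 17 5)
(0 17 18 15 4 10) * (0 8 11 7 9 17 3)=(0 3)(4 10 8 11 7 9 17 18 15)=[3, 1, 2, 0, 10, 5, 6, 9, 11, 17, 8, 7, 12, 13, 14, 4, 16, 18, 15]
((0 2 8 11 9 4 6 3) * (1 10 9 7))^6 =((0 2 8 11 7 1 10 9 4 6 3))^6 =(0 10 2 9 8 4 11 6 7 3 1)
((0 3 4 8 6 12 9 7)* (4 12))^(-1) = ((0 3 12 9 7)(4 8 6))^(-1) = (0 7 9 12 3)(4 6 8)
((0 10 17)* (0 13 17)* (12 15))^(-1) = (0 10)(12 15)(13 17)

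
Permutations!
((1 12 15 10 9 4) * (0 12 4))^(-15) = (15)(1 4)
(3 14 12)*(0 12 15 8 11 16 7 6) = (0 12 3 14 15 8 11 16 7 6) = [12, 1, 2, 14, 4, 5, 0, 6, 11, 9, 10, 16, 3, 13, 15, 8, 7]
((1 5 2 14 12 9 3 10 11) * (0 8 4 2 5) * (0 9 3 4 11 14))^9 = (0 11 9 2 8 1 4)(3 10 14 12)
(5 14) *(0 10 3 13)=(0 10 3 13)(5 14)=[10, 1, 2, 13, 4, 14, 6, 7, 8, 9, 3, 11, 12, 0, 5]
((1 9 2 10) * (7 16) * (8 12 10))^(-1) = (1 10 12 8 2 9)(7 16)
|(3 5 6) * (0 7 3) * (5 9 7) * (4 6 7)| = |(0 5 7 3 9 4 6)| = 7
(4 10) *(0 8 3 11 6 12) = (0 8 3 11 6 12)(4 10) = [8, 1, 2, 11, 10, 5, 12, 7, 3, 9, 4, 6, 0]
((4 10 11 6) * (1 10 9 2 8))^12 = (1 4)(2 11)(6 8)(9 10)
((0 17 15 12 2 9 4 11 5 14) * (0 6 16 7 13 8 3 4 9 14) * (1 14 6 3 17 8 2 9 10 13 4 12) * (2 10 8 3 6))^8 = (0 14 3 6 12 16 9 7 8 4 17 11 15 5 1)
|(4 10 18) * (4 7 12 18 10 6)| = |(4 6)(7 12 18)| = 6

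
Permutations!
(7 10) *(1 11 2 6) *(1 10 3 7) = (1 11 2 6 10)(3 7) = [0, 11, 6, 7, 4, 5, 10, 3, 8, 9, 1, 2]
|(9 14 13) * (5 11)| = |(5 11)(9 14 13)| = 6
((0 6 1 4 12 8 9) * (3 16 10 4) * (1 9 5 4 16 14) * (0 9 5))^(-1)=((0 6 5 4 12 8)(1 3 14)(10 16))^(-1)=(0 8 12 4 5 6)(1 14 3)(10 16)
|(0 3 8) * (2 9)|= 6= |(0 3 8)(2 9)|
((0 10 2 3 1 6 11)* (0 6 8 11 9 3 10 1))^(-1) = (0 3 9 6 11 8 1)(2 10)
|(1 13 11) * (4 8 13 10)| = 6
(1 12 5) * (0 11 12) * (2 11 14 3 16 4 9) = (0 14 3 16 4 9 2 11 12 5 1) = [14, 0, 11, 16, 9, 1, 6, 7, 8, 2, 10, 12, 5, 13, 3, 15, 4]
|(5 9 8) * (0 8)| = |(0 8 5 9)| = 4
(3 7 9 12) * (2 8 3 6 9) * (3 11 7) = (2 8 11 7)(6 9 12) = [0, 1, 8, 3, 4, 5, 9, 2, 11, 12, 10, 7, 6]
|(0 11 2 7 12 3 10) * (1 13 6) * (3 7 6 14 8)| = 10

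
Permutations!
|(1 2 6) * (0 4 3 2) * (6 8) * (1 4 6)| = 7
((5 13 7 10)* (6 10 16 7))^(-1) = (5 10 6 13)(7 16) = ((5 13 6 10)(7 16))^(-1)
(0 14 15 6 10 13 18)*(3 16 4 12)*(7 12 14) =(0 7 12 3 16 4 14 15 6 10 13 18) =[7, 1, 2, 16, 14, 5, 10, 12, 8, 9, 13, 11, 3, 18, 15, 6, 4, 17, 0]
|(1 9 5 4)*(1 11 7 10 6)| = 8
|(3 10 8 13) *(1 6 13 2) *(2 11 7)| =|(1 6 13 3 10 8 11 7 2)| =9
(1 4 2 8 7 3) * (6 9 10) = (1 4 2 8 7 3)(6 9 10) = [0, 4, 8, 1, 2, 5, 9, 3, 7, 10, 6]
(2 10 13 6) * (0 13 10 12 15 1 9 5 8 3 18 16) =(0 13 6 2 12 15 1 9 5 8 3 18 16) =[13, 9, 12, 18, 4, 8, 2, 7, 3, 5, 10, 11, 15, 6, 14, 1, 0, 17, 16]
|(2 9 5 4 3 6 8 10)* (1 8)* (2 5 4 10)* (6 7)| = |(1 8 2 9 4 3 7 6)(5 10)| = 8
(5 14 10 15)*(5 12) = (5 14 10 15 12) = [0, 1, 2, 3, 4, 14, 6, 7, 8, 9, 15, 11, 5, 13, 10, 12]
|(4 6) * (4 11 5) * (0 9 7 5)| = |(0 9 7 5 4 6 11)| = 7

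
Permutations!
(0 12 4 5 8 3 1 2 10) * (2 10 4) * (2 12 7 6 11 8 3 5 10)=(12)(0 7 6 11 8 5 3 1 2 4 10)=[7, 2, 4, 1, 10, 3, 11, 6, 5, 9, 0, 8, 12]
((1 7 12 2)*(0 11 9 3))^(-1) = ((0 11 9 3)(1 7 12 2))^(-1) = (0 3 9 11)(1 2 12 7)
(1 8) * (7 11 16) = [0, 8, 2, 3, 4, 5, 6, 11, 1, 9, 10, 16, 12, 13, 14, 15, 7] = (1 8)(7 11 16)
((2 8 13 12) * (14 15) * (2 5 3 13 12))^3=(2 5)(3 8)(12 13)(14 15)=((2 8 12 5 3 13)(14 15))^3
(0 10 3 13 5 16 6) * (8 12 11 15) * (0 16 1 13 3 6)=(0 10 6 16)(1 13 5)(8 12 11 15)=[10, 13, 2, 3, 4, 1, 16, 7, 12, 9, 6, 15, 11, 5, 14, 8, 0]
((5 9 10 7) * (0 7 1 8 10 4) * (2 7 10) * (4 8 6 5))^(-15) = (0 9)(1 2)(4 5)(6 7)(8 10)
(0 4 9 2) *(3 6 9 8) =[4, 1, 0, 6, 8, 5, 9, 7, 3, 2] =(0 4 8 3 6 9 2)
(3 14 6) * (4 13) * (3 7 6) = [0, 1, 2, 14, 13, 5, 7, 6, 8, 9, 10, 11, 12, 4, 3] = (3 14)(4 13)(6 7)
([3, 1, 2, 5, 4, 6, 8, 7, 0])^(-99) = [3, 1, 2, 5, 4, 6, 8, 7, 0]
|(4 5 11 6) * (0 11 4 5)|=|(0 11 6 5 4)|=5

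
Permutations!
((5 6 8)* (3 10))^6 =(10)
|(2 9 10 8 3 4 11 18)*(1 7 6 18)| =11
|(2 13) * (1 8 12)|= |(1 8 12)(2 13)|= 6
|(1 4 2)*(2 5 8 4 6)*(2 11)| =12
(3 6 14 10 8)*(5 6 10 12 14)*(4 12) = (3 10 8)(4 12 14)(5 6) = [0, 1, 2, 10, 12, 6, 5, 7, 3, 9, 8, 11, 14, 13, 4]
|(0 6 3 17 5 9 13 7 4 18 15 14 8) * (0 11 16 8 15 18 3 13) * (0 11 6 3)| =12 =|(18)(0 3 17 5 9 11 16 8 6 13 7 4)(14 15)|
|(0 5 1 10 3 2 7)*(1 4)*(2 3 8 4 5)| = 12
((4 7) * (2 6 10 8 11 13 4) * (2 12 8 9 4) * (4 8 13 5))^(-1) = ((2 6 10 9 8 11 5 4 7 12 13))^(-1) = (2 13 12 7 4 5 11 8 9 10 6)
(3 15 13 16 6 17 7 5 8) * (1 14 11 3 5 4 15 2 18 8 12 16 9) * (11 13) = (1 14 13 9)(2 18 8 5 12 16 6 17 7 4 15 11 3) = [0, 14, 18, 2, 15, 12, 17, 4, 5, 1, 10, 3, 16, 9, 13, 11, 6, 7, 8]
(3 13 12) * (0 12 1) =[12, 0, 2, 13, 4, 5, 6, 7, 8, 9, 10, 11, 3, 1] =(0 12 3 13 1)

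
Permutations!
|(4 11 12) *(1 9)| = |(1 9)(4 11 12)| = 6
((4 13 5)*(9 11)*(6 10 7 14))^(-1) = (4 5 13)(6 14 7 10)(9 11)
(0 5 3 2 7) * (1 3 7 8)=(0 5 7)(1 3 2 8)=[5, 3, 8, 2, 4, 7, 6, 0, 1]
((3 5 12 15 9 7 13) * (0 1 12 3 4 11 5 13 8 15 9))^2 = (0 12 7 15 1 9 8)(3 4 5 13 11)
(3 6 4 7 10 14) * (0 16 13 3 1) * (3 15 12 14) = (0 16 13 15 12 14 1)(3 6 4 7 10) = [16, 0, 2, 6, 7, 5, 4, 10, 8, 9, 3, 11, 14, 15, 1, 12, 13]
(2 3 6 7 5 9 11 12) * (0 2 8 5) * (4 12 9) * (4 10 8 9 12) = [2, 1, 3, 6, 4, 10, 7, 0, 5, 11, 8, 12, 9] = (0 2 3 6 7)(5 10 8)(9 11 12)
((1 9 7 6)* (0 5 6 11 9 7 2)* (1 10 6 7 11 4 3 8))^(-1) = (0 2 9 11 1 8 3 4 7 5)(6 10)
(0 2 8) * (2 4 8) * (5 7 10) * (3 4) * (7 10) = (0 3 4 8)(5 10) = [3, 1, 2, 4, 8, 10, 6, 7, 0, 9, 5]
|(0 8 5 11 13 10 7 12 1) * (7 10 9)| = |(0 8 5 11 13 9 7 12 1)| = 9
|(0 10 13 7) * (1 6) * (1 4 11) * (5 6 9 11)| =12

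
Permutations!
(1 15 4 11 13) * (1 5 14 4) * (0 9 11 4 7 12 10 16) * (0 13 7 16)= (0 9 11 7 12 10)(1 15)(5 14 16 13)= [9, 15, 2, 3, 4, 14, 6, 12, 8, 11, 0, 7, 10, 5, 16, 1, 13]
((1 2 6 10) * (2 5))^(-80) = ((1 5 2 6 10))^(-80) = (10)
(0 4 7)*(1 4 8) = [8, 4, 2, 3, 7, 5, 6, 0, 1] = (0 8 1 4 7)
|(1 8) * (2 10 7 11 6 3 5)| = 14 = |(1 8)(2 10 7 11 6 3 5)|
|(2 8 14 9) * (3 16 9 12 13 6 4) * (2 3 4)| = 6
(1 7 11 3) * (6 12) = (1 7 11 3)(6 12) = [0, 7, 2, 1, 4, 5, 12, 11, 8, 9, 10, 3, 6]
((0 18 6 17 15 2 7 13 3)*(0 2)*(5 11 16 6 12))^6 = (0 6 5)(2 13)(3 7)(11 18 17)(12 15 16)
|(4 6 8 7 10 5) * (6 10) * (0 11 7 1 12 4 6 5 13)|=11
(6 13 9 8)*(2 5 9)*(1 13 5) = (1 13 2)(5 9 8 6) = [0, 13, 1, 3, 4, 9, 5, 7, 6, 8, 10, 11, 12, 2]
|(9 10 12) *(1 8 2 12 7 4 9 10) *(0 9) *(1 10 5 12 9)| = 8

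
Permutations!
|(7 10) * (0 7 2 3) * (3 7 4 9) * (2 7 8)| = 4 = |(0 4 9 3)(2 8)(7 10)|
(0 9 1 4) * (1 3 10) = (0 9 3 10 1 4) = [9, 4, 2, 10, 0, 5, 6, 7, 8, 3, 1]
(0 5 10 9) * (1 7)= (0 5 10 9)(1 7)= [5, 7, 2, 3, 4, 10, 6, 1, 8, 0, 9]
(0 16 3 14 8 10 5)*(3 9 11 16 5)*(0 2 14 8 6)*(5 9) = (0 9 11 16 5 2 14 6)(3 8 10) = [9, 1, 14, 8, 4, 2, 0, 7, 10, 11, 3, 16, 12, 13, 6, 15, 5]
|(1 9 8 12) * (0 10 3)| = 12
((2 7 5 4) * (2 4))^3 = (7)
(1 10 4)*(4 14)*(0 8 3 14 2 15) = (0 8 3 14 4 1 10 2 15) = [8, 10, 15, 14, 1, 5, 6, 7, 3, 9, 2, 11, 12, 13, 4, 0]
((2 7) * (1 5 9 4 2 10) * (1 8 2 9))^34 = (2 10)(7 8)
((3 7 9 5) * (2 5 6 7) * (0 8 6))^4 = ((0 8 6 7 9)(2 5 3))^4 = (0 9 7 6 8)(2 5 3)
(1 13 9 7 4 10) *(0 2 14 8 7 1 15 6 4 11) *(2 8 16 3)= (0 8 7 11)(1 13 9)(2 14 16 3)(4 10 15 6)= [8, 13, 14, 2, 10, 5, 4, 11, 7, 1, 15, 0, 12, 9, 16, 6, 3]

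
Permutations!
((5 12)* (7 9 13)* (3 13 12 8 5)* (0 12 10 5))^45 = ((0 12 3 13 7 9 10 5 8))^45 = (13)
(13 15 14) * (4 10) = [0, 1, 2, 3, 10, 5, 6, 7, 8, 9, 4, 11, 12, 15, 13, 14] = (4 10)(13 15 14)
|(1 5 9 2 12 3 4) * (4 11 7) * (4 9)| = |(1 5 4)(2 12 3 11 7 9)| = 6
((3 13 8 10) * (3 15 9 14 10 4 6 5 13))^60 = ((4 6 5 13 8)(9 14 10 15))^60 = (15)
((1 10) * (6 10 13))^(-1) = ((1 13 6 10))^(-1) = (1 10 6 13)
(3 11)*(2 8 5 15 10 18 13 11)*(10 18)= (2 8 5 15 18 13 11 3)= [0, 1, 8, 2, 4, 15, 6, 7, 5, 9, 10, 3, 12, 11, 14, 18, 16, 17, 13]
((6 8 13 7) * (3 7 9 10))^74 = ((3 7 6 8 13 9 10))^74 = (3 13 7 9 6 10 8)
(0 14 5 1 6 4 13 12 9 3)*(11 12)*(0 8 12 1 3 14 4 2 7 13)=[4, 6, 7, 8, 0, 3, 2, 13, 12, 14, 10, 1, 9, 11, 5]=(0 4)(1 6 2 7 13 11)(3 8 12 9 14 5)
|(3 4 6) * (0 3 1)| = |(0 3 4 6 1)| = 5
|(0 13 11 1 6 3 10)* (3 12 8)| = |(0 13 11 1 6 12 8 3 10)| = 9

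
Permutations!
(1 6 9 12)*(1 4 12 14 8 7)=[0, 6, 2, 3, 12, 5, 9, 1, 7, 14, 10, 11, 4, 13, 8]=(1 6 9 14 8 7)(4 12)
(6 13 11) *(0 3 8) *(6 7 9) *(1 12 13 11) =(0 3 8)(1 12 13)(6 11 7 9) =[3, 12, 2, 8, 4, 5, 11, 9, 0, 6, 10, 7, 13, 1]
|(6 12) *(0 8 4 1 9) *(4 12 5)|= |(0 8 12 6 5 4 1 9)|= 8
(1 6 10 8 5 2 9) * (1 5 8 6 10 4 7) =[0, 10, 9, 3, 7, 2, 4, 1, 8, 5, 6] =(1 10 6 4 7)(2 9 5)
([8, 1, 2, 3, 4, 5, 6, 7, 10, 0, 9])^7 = (0 9 10 8)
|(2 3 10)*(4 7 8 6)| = 12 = |(2 3 10)(4 7 8 6)|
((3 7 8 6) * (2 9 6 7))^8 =((2 9 6 3)(7 8))^8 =(9)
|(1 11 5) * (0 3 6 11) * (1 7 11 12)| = 15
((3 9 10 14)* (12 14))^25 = (14)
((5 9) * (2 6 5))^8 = ((2 6 5 9))^8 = (9)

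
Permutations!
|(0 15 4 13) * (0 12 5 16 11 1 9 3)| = 11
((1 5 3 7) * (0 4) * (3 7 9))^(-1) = ((0 4)(1 5 7)(3 9))^(-1) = (0 4)(1 7 5)(3 9)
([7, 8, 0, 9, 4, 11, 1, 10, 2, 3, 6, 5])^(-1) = [2, 6, 8, 9, 4, 11, 10, 0, 1, 3, 7, 5]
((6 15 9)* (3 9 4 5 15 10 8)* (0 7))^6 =((0 7)(3 9 6 10 8)(4 5 15))^6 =(15)(3 9 6 10 8)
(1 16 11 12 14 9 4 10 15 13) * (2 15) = (1 16 11 12 14 9 4 10 2 15 13) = [0, 16, 15, 3, 10, 5, 6, 7, 8, 4, 2, 12, 14, 1, 9, 13, 11]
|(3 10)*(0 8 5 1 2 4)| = 6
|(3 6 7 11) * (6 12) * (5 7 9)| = |(3 12 6 9 5 7 11)| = 7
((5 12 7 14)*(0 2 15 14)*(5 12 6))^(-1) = ((0 2 15 14 12 7)(5 6))^(-1) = (0 7 12 14 15 2)(5 6)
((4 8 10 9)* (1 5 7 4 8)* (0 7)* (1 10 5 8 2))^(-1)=(0 5 8 1 2 9 10 4 7)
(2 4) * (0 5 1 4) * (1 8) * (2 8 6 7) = (0 5 6 7 2)(1 4 8) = [5, 4, 0, 3, 8, 6, 7, 2, 1]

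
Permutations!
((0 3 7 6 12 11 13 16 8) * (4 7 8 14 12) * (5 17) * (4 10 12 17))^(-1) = (0 8 3)(4 5 17 14 16 13 11 12 10 6 7)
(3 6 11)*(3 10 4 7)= (3 6 11 10 4 7)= [0, 1, 2, 6, 7, 5, 11, 3, 8, 9, 4, 10]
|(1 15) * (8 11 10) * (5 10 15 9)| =7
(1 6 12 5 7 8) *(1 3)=[0, 6, 2, 1, 4, 7, 12, 8, 3, 9, 10, 11, 5]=(1 6 12 5 7 8 3)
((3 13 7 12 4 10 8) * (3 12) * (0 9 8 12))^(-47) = ((0 9 8)(3 13 7)(4 10 12))^(-47) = (0 9 8)(3 13 7)(4 10 12)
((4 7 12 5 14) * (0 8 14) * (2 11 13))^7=(14)(2 11 13)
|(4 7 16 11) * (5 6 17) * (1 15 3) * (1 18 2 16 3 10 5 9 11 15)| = |(2 16 15 10 5 6 17 9 11 4 7 3 18)| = 13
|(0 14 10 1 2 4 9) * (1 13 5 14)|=20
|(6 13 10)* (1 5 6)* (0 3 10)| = |(0 3 10 1 5 6 13)| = 7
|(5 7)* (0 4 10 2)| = |(0 4 10 2)(5 7)| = 4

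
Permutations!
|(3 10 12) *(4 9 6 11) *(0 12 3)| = 4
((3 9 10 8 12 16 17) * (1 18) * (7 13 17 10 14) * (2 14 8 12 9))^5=((1 18)(2 14 7 13 17 3)(8 9)(10 12 16))^5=(1 18)(2 3 17 13 7 14)(8 9)(10 16 12)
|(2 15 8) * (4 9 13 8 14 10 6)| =9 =|(2 15 14 10 6 4 9 13 8)|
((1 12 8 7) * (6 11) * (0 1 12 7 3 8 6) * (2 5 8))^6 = (12)(2 8)(3 5)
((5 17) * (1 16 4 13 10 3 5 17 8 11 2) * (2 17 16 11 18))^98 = (1 17 4 10 5 18)(2 11 16 13 3 8)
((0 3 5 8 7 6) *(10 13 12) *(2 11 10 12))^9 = (0 8)(2 11 10 13)(3 7)(5 6)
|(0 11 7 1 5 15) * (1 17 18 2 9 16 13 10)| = 13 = |(0 11 7 17 18 2 9 16 13 10 1 5 15)|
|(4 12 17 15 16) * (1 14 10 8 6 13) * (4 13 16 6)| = 11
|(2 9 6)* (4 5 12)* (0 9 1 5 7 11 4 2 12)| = |(0 9 6 12 2 1 5)(4 7 11)| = 21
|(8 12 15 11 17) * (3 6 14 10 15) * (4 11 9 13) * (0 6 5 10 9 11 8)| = 14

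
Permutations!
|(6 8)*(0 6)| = 3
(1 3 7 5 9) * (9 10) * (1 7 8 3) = [0, 1, 2, 8, 4, 10, 6, 5, 3, 7, 9] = (3 8)(5 10 9 7)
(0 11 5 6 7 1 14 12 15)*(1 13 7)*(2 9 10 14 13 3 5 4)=(0 11 4 2 9 10 14 12 15)(1 13 7 3 5 6)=[11, 13, 9, 5, 2, 6, 1, 3, 8, 10, 14, 4, 15, 7, 12, 0]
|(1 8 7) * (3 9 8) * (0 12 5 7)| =8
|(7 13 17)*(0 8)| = 6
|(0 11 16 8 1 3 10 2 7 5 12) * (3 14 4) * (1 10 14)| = 9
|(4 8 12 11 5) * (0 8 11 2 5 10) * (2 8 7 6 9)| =18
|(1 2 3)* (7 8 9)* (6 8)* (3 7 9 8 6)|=|(9)(1 2 7 3)|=4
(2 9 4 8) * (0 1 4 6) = (0 1 4 8 2 9 6) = [1, 4, 9, 3, 8, 5, 0, 7, 2, 6]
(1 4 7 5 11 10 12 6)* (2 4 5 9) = (1 5 11 10 12 6)(2 4 7 9) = [0, 5, 4, 3, 7, 11, 1, 9, 8, 2, 12, 10, 6]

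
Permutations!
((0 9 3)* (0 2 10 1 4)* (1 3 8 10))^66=(0 8 3 1)(2 4 9 10)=((0 9 8 10 3 2 1 4))^66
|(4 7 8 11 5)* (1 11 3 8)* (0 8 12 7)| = 9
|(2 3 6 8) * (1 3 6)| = |(1 3)(2 6 8)| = 6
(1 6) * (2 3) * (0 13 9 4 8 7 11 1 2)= (0 13 9 4 8 7 11 1 6 2 3)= [13, 6, 3, 0, 8, 5, 2, 11, 7, 4, 10, 1, 12, 9]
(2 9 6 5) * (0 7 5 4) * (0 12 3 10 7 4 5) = (0 4 12 3 10 7)(2 9 6 5) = [4, 1, 9, 10, 12, 2, 5, 0, 8, 6, 7, 11, 3]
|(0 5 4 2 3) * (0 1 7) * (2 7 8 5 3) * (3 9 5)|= 15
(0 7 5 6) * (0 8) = [7, 1, 2, 3, 4, 6, 8, 5, 0] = (0 7 5 6 8)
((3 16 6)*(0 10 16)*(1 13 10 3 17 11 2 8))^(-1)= (0 3)(1 8 2 11 17 6 16 10 13)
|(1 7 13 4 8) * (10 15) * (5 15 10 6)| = |(1 7 13 4 8)(5 15 6)| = 15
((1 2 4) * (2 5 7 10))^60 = ((1 5 7 10 2 4))^60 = (10)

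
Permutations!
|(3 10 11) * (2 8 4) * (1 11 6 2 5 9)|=10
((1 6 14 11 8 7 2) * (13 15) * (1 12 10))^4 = ((1 6 14 11 8 7 2 12 10)(13 15))^4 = (15)(1 8 10 11 12 14 2 6 7)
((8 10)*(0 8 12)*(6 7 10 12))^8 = ((0 8 12)(6 7 10))^8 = (0 12 8)(6 10 7)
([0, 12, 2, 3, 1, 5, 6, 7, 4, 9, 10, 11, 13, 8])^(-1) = [0, 4, 2, 3, 8, 5, 6, 7, 13, 9, 10, 11, 1, 12]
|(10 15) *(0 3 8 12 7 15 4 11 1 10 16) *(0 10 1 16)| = 12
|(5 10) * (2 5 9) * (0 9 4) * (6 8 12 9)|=9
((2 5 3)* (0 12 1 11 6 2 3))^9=(0 1 6 5 12 11 2)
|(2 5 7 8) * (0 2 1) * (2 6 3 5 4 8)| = 9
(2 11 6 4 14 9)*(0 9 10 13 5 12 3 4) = (0 9 2 11 6)(3 4 14 10 13 5 12) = [9, 1, 11, 4, 14, 12, 0, 7, 8, 2, 13, 6, 3, 5, 10]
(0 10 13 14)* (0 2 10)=(2 10 13 14)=[0, 1, 10, 3, 4, 5, 6, 7, 8, 9, 13, 11, 12, 14, 2]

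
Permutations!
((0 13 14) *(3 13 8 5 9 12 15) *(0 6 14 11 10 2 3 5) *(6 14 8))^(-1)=((0 6 8)(2 3 13 11 10)(5 9 12 15))^(-1)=(0 8 6)(2 10 11 13 3)(5 15 12 9)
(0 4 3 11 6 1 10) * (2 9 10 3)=(0 4 2 9 10)(1 3 11 6)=[4, 3, 9, 11, 2, 5, 1, 7, 8, 10, 0, 6]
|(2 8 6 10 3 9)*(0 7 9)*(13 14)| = 8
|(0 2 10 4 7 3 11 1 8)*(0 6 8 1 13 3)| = |(0 2 10 4 7)(3 11 13)(6 8)| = 30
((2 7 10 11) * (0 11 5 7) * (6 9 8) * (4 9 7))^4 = ((0 11 2)(4 9 8 6 7 10 5))^4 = (0 11 2)(4 7 9 10 8 5 6)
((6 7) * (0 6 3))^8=(7)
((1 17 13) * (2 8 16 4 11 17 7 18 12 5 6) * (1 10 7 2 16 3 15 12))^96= (18)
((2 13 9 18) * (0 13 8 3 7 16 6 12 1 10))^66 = (0 13 9 18 2 8 3 7 16 6 12 1 10)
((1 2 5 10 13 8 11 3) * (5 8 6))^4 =(13)(1 3 11 8 2)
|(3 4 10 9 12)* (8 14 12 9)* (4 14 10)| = |(3 14 12)(8 10)| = 6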